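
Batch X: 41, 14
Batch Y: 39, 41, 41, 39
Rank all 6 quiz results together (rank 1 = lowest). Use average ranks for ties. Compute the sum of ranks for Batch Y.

Sorted (ascending): 14, 39, 39, 41, 41, 41
The 2 values of 39 occupy positions 2–3 → average rank (2+3)/2 = 2.5.
The 3 values of 41 occupy positions 4–6 → average rank 5.
Batch Y values → pooled ranks: 39→2.5, 41→5, 41→5, 39→2.5
Rank sum = 2.5 + 5 + 5 + 2.5 = 15

15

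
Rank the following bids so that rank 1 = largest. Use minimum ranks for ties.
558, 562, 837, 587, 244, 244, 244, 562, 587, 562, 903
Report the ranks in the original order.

8, 5, 2, 3, 9, 9, 9, 5, 3, 5, 1

Sorted (descending): 903, 837, 587, 587, 562, 562, 562, 558, 244, 244, 244
The 2 values of 587 occupy positions 3–4 → each gets rank 3.
The 3 values of 562 occupy positions 5–7 → each gets rank 5.
The 3 values of 244 occupy positions 9–11 → each gets rank 9.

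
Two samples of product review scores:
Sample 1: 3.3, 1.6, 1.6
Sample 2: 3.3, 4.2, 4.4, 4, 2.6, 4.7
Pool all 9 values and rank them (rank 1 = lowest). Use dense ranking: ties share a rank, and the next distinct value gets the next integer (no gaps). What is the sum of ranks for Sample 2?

27

Sorted (ascending): 1.6, 1.6, 2.6, 3.3, 3.3, 4, 4.2, 4.4, 4.7
The 2 values of 1.6 share dense rank 1.
The 2 values of 3.3 share dense rank 3.
Remaining distinct values take the next consecutive integers.
Sample 2 values → pooled ranks: 3.3→3, 4.2→5, 4.4→6, 4→4, 2.6→2, 4.7→7
Rank sum = 3 + 5 + 6 + 4 + 2 + 7 = 27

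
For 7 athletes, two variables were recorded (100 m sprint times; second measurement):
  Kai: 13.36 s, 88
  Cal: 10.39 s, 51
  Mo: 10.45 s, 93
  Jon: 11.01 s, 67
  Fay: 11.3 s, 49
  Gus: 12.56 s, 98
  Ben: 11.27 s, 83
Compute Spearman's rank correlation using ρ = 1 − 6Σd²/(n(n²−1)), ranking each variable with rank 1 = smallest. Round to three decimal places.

0.321

Ranks of variable 1: 7, 1, 2, 3, 5, 6, 4
Ranks of variable 2: 5, 2, 6, 3, 1, 7, 4
d = r₁ − r₂: 2, -1, -4, 0, 4, -1, 0
d²: 4, 1, 16, 0, 16, 1, 0; Σd² = 38
ρ = 1 − 6·38/(7·48) = 1 − 228/336 = 0.321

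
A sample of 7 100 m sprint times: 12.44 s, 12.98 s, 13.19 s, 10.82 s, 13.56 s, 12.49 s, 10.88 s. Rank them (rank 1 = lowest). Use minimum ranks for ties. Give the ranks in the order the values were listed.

Sorted (ascending): 10.82, 10.88, 12.44, 12.49, 12.98, 13.19, 13.56
No ties — each value takes its position as its rank.

3, 5, 6, 1, 7, 4, 2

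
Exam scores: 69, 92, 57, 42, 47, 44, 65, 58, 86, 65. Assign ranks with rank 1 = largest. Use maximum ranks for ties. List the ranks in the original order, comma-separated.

Sorted (descending): 92, 86, 69, 65, 65, 58, 57, 47, 44, 42
The 2 values of 65 occupy positions 4–5 → each gets rank 5.

3, 1, 7, 10, 8, 9, 5, 6, 2, 5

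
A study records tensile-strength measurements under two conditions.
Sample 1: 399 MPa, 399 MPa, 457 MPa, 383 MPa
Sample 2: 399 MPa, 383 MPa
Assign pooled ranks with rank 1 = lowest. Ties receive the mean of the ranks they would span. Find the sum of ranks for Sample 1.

15.5

Sorted (ascending): 383, 383, 399, 399, 399, 457
The 2 values of 383 occupy positions 1–2 → average rank (1+2)/2 = 1.5.
The 3 values of 399 occupy positions 3–5 → average rank 4.
Sample 1 values → pooled ranks: 399→4, 399→4, 457→6, 383→1.5
Rank sum = 4 + 4 + 6 + 1.5 = 15.5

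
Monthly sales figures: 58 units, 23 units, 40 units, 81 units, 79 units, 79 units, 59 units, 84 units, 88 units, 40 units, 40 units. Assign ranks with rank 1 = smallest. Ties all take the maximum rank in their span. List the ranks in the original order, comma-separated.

Sorted (ascending): 23, 40, 40, 40, 58, 59, 79, 79, 81, 84, 88
The 3 values of 40 occupy positions 2–4 → each gets rank 4.
The 2 values of 79 occupy positions 7–8 → each gets rank 8.

5, 1, 4, 9, 8, 8, 6, 10, 11, 4, 4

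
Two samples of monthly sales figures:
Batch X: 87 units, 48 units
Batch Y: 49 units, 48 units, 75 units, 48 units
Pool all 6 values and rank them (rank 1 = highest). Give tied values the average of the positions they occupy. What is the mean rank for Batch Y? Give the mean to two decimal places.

3.75

Sorted (descending): 87, 75, 49, 48, 48, 48
The 3 values of 48 occupy positions 4–6 → average rank 5.
Batch Y values → pooled ranks: 49→3, 48→5, 75→2, 48→5
Mean rank = (3 + 5 + 2 + 5) / 4 = 3.75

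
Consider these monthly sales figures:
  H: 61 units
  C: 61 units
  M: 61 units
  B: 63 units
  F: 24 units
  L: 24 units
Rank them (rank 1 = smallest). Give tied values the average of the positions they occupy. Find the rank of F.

1.5

Sorted (ascending): 24, 24, 61, 61, 61, 63
The 2 values of 24 occupy positions 1–2 → average rank (1+2)/2 = 1.5.
The 3 values of 61 occupy positions 3–5 → average rank 4.
F has value 24 units → rank 1.5.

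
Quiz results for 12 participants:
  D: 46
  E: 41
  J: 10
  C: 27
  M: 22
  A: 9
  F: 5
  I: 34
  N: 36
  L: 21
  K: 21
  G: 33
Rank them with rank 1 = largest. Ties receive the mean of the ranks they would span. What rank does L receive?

8.5

Sorted (descending): 46, 41, 36, 34, 33, 27, 22, 21, 21, 10, 9, 5
The 2 values of 21 occupy positions 8–9 → average rank (8+9)/2 = 8.5.
L has value 21 → rank 8.5.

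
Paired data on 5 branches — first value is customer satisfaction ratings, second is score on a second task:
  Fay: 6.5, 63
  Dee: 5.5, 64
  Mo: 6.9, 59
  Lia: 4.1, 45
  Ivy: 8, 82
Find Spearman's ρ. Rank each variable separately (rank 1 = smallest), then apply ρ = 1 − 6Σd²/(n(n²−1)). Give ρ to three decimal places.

Ranks of variable 1: 3, 2, 4, 1, 5
Ranks of variable 2: 3, 4, 2, 1, 5
d = r₁ − r₂: 0, -2, 2, 0, 0
d²: 0, 4, 4, 0, 0; Σd² = 8
ρ = 1 − 6·8/(5·24) = 1 − 48/120 = 0.600

0.600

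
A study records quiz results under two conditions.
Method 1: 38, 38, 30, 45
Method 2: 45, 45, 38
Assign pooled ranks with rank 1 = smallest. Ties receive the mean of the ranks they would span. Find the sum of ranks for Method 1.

Sorted (ascending): 30, 38, 38, 38, 45, 45, 45
The 3 values of 38 occupy positions 2–4 → average rank 3.
The 3 values of 45 occupy positions 5–7 → average rank 6.
Method 1 values → pooled ranks: 38→3, 38→3, 30→1, 45→6
Rank sum = 3 + 3 + 1 + 6 = 13

13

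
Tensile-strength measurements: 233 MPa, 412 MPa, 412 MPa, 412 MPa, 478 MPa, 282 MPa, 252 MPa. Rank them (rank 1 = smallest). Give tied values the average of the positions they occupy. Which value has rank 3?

Sorted (ascending): 233, 252, 282, 412, 412, 412, 478
The 3 values of 412 occupy positions 4–6 → average rank 5.
Rank 3 → value 282.

282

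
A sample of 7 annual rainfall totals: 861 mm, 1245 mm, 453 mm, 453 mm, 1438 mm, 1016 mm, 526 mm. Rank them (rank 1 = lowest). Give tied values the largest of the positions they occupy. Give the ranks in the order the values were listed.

Sorted (ascending): 453, 453, 526, 861, 1016, 1245, 1438
The 2 values of 453 occupy positions 1–2 → each gets rank 2.

4, 6, 2, 2, 7, 5, 3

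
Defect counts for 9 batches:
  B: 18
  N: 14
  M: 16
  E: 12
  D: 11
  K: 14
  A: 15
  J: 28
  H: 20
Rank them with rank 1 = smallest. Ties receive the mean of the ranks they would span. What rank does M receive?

6

Sorted (ascending): 11, 12, 14, 14, 15, 16, 18, 20, 28
The 2 values of 14 occupy positions 3–4 → average rank (3+4)/2 = 3.5.
M has value 16 → rank 6.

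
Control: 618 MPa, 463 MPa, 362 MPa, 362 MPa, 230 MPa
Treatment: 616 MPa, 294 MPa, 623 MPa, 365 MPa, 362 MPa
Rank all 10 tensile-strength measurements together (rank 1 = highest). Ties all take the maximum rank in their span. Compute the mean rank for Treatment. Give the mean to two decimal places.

Sorted (descending): 623, 618, 616, 463, 365, 362, 362, 362, 294, 230
The 3 values of 362 occupy positions 6–8 → each gets rank 8.
Treatment values → pooled ranks: 616→3, 294→9, 623→1, 365→5, 362→8
Mean rank = (3 + 9 + 1 + 5 + 8) / 5 = 5.20

5.20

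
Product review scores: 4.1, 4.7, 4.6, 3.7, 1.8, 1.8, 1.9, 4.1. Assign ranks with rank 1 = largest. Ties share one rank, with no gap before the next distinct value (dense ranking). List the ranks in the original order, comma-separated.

3, 1, 2, 4, 6, 6, 5, 3

Sorted (descending): 4.7, 4.6, 4.1, 4.1, 3.7, 1.9, 1.8, 1.8
The 2 values of 4.1 share dense rank 3.
The 2 values of 1.8 share dense rank 6.
Remaining distinct values take the next consecutive integers.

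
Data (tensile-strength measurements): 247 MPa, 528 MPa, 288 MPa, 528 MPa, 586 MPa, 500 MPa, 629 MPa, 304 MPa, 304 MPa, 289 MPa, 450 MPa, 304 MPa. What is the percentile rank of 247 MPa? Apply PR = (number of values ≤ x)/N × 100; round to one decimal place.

8.3

N = 12.
Strictly below 247: 0. Equal to 247: 1.
PR = 1/12 × 100 = 8.3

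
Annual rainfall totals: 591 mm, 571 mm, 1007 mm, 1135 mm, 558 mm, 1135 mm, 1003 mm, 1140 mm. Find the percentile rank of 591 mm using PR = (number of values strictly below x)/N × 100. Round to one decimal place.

25.0

N = 8.
Strictly below 591: 2. Equal to 591: 1.
PR = 2/8 × 100 = 25.0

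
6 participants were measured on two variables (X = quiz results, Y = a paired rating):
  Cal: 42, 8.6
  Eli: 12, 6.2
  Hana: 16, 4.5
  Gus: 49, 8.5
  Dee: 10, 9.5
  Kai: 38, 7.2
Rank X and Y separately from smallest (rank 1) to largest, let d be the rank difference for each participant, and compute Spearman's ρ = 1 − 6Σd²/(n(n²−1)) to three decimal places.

0.029

Ranks of variable 1: 5, 2, 3, 6, 1, 4
Ranks of variable 2: 5, 2, 1, 4, 6, 3
d = r₁ − r₂: 0, 0, 2, 2, -5, 1
d²: 0, 0, 4, 4, 25, 1; Σd² = 34
ρ = 1 − 6·34/(6·35) = 1 − 204/210 = 0.029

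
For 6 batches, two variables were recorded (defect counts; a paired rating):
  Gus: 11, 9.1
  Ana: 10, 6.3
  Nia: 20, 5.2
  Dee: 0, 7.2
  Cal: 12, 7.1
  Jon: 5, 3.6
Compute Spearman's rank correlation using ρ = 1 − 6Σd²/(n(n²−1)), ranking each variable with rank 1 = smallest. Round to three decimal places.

Ranks of variable 1: 4, 3, 6, 1, 5, 2
Ranks of variable 2: 6, 3, 2, 5, 4, 1
d = r₁ − r₂: -2, 0, 4, -4, 1, 1
d²: 4, 0, 16, 16, 1, 1; Σd² = 38
ρ = 1 − 6·38/(6·35) = 1 − 228/210 = -0.086

-0.086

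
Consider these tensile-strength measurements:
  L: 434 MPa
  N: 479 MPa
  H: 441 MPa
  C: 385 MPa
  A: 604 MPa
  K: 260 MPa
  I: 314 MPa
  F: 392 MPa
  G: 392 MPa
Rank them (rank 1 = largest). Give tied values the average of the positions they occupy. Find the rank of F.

5.5

Sorted (descending): 604, 479, 441, 434, 392, 392, 385, 314, 260
The 2 values of 392 occupy positions 5–6 → average rank (5+6)/2 = 5.5.
F has value 392 MPa → rank 5.5.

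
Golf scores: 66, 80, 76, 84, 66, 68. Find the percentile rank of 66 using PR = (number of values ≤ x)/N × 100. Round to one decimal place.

33.3

N = 6.
Strictly below 66: 0. Equal to 66: 2.
PR = 2/6 × 100 = 33.3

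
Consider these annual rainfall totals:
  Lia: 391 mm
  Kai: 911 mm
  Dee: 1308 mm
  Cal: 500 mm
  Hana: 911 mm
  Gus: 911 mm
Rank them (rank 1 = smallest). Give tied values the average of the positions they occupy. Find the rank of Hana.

4

Sorted (ascending): 391, 500, 911, 911, 911, 1308
The 3 values of 911 occupy positions 3–5 → average rank 4.
Hana has value 911 mm → rank 4.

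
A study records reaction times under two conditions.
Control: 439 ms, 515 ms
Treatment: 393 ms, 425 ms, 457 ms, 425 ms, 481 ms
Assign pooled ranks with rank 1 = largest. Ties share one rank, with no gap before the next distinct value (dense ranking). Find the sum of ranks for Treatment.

Sorted (descending): 515, 481, 457, 439, 425, 425, 393
The 2 values of 425 share dense rank 5.
Remaining distinct values take the next consecutive integers.
Treatment values → pooled ranks: 393→6, 425→5, 457→3, 425→5, 481→2
Rank sum = 6 + 5 + 3 + 5 + 2 = 21

21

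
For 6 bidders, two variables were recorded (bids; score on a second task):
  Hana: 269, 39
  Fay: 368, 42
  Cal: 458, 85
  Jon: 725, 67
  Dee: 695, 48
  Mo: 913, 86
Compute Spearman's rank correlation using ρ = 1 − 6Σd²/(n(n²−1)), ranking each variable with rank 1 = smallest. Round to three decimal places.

0.829

Ranks of variable 1: 1, 2, 3, 5, 4, 6
Ranks of variable 2: 1, 2, 5, 4, 3, 6
d = r₁ − r₂: 0, 0, -2, 1, 1, 0
d²: 0, 0, 4, 1, 1, 0; Σd² = 6
ρ = 1 − 6·6/(6·35) = 1 − 36/210 = 0.829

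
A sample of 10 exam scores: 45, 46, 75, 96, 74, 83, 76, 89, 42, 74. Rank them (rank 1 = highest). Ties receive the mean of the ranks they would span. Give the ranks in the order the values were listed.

Sorted (descending): 96, 89, 83, 76, 75, 74, 74, 46, 45, 42
The 2 values of 74 occupy positions 6–7 → average rank (6+7)/2 = 6.5.

9, 8, 5, 1, 6.5, 3, 4, 2, 10, 6.5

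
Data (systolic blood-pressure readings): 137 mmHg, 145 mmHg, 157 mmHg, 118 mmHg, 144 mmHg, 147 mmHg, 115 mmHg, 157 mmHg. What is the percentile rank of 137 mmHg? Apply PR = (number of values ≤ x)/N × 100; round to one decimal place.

37.5

N = 8.
Strictly below 137: 2. Equal to 137: 1.
PR = 3/8 × 100 = 37.5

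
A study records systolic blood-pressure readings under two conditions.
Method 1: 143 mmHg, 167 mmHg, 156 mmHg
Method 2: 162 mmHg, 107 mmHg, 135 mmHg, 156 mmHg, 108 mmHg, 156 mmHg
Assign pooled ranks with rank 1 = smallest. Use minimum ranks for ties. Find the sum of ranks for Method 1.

18

Sorted (ascending): 107, 108, 135, 143, 156, 156, 156, 162, 167
The 3 values of 156 occupy positions 5–7 → each gets rank 5.
Method 1 values → pooled ranks: 143→4, 167→9, 156→5
Rank sum = 4 + 9 + 5 = 18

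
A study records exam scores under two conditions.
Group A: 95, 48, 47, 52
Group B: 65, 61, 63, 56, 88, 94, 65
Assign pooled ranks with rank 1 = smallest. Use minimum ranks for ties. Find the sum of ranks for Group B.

Sorted (ascending): 47, 48, 52, 56, 61, 63, 65, 65, 88, 94, 95
The 2 values of 65 occupy positions 7–8 → each gets rank 7.
Group B values → pooled ranks: 65→7, 61→5, 63→6, 56→4, 88→9, 94→10, 65→7
Rank sum = 7 + 5 + 6 + 4 + 9 + 10 + 7 = 48

48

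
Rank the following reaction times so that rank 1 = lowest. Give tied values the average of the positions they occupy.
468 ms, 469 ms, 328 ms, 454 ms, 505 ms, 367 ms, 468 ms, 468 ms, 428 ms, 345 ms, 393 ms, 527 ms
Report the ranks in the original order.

8, 10, 1, 6, 11, 3, 8, 8, 5, 2, 4, 12

Sorted (ascending): 328, 345, 367, 393, 428, 454, 468, 468, 468, 469, 505, 527
The 3 values of 468 occupy positions 7–9 → average rank 8.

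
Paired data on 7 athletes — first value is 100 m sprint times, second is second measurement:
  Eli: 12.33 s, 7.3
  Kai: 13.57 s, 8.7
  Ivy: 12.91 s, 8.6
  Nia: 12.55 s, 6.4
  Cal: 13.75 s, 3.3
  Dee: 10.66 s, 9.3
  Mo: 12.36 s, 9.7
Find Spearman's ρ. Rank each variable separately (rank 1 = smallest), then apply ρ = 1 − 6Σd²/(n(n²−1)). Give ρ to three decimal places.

Ranks of variable 1: 2, 6, 5, 4, 7, 1, 3
Ranks of variable 2: 3, 5, 4, 2, 1, 6, 7
d = r₁ − r₂: -1, 1, 1, 2, 6, -5, -4
d²: 1, 1, 1, 4, 36, 25, 16; Σd² = 84
ρ = 1 − 6·84/(7·48) = 1 − 504/336 = -0.500

-0.500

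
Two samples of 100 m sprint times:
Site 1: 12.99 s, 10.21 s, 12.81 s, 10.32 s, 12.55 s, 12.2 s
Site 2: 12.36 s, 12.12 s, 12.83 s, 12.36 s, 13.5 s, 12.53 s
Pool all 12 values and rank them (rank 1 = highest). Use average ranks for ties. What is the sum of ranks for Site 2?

35

Sorted (descending): 13.5, 12.99, 12.83, 12.81, 12.55, 12.53, 12.36, 12.36, 12.2, 12.12, 10.32, 10.21
The 2 values of 12.36 occupy positions 7–8 → average rank (7+8)/2 = 7.5.
Site 2 values → pooled ranks: 12.36→7.5, 12.12→10, 12.83→3, 12.36→7.5, 13.5→1, 12.53→6
Rank sum = 7.5 + 10 + 3 + 7.5 + 1 + 6 = 35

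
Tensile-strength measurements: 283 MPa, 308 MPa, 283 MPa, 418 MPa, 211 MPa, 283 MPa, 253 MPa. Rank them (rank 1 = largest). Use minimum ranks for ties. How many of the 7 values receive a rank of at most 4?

Sorted (descending): 418, 308, 283, 283, 283, 253, 211
The 3 values of 283 occupy positions 3–5 → each gets rank 3.
Ranks ≤ 4: {1, 2, 3, 3, 3} → 5 values.

5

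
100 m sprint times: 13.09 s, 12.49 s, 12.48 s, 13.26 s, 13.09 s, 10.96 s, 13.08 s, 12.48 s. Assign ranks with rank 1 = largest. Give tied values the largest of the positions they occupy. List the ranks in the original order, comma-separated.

Sorted (descending): 13.26, 13.09, 13.09, 13.08, 12.49, 12.48, 12.48, 10.96
The 2 values of 13.09 occupy positions 2–3 → each gets rank 3.
The 2 values of 12.48 occupy positions 6–7 → each gets rank 7.

3, 5, 7, 1, 3, 8, 4, 7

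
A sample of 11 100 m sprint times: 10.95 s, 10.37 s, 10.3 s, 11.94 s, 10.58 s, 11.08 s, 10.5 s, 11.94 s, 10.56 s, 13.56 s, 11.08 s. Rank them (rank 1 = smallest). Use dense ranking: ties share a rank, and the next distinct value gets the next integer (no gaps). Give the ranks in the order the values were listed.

Sorted (ascending): 10.3, 10.37, 10.5, 10.56, 10.58, 10.95, 11.08, 11.08, 11.94, 11.94, 13.56
The 2 values of 11.08 share dense rank 7.
The 2 values of 11.94 share dense rank 8.
Remaining distinct values take the next consecutive integers.

6, 2, 1, 8, 5, 7, 3, 8, 4, 9, 7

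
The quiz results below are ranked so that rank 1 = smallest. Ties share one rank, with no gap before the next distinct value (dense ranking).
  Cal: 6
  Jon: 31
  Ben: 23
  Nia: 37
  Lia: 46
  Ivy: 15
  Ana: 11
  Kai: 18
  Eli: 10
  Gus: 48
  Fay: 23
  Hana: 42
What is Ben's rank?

6

Sorted (ascending): 6, 10, 11, 15, 18, 23, 23, 31, 37, 42, 46, 48
The 2 values of 23 share dense rank 6.
Remaining distinct values take the next consecutive integers.
Ben has value 23 → rank 6.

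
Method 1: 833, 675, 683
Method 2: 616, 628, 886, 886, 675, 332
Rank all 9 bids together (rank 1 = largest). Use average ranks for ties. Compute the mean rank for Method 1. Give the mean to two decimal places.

4.17

Sorted (descending): 886, 886, 833, 683, 675, 675, 628, 616, 332
The 2 values of 886 occupy positions 1–2 → average rank (1+2)/2 = 1.5.
The 2 values of 675 occupy positions 5–6 → average rank (5+6)/2 = 5.5.
Method 1 values → pooled ranks: 833→3, 675→5.5, 683→4
Mean rank = (3 + 5.5 + 4) / 3 = 4.17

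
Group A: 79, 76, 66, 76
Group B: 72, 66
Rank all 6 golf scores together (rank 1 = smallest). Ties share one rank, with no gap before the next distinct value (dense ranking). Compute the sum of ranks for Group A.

Sorted (ascending): 66, 66, 72, 76, 76, 79
The 2 values of 66 share dense rank 1.
The 2 values of 76 share dense rank 3.
Remaining distinct values take the next consecutive integers.
Group A values → pooled ranks: 79→4, 76→3, 66→1, 76→3
Rank sum = 4 + 3 + 1 + 3 = 11

11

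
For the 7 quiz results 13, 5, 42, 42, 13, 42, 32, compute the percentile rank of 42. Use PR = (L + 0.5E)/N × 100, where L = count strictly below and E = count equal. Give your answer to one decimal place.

N = 7.
Strictly below 42: 4. Equal to 42: 3.
PR = (4 + 0.5·3)/7 × 100 = 78.6

78.6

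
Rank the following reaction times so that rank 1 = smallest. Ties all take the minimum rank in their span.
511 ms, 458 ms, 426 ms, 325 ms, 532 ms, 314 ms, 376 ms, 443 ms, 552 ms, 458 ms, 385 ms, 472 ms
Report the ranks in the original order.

10, 7, 5, 2, 11, 1, 3, 6, 12, 7, 4, 9

Sorted (ascending): 314, 325, 376, 385, 426, 443, 458, 458, 472, 511, 532, 552
The 2 values of 458 occupy positions 7–8 → each gets rank 7.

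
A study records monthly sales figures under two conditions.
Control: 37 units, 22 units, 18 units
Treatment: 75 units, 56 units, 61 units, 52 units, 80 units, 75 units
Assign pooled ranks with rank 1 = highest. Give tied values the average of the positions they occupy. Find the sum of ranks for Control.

Sorted (descending): 80, 75, 75, 61, 56, 52, 37, 22, 18
The 2 values of 75 occupy positions 2–3 → average rank (2+3)/2 = 2.5.
Control values → pooled ranks: 37→7, 22→8, 18→9
Rank sum = 7 + 8 + 9 = 24

24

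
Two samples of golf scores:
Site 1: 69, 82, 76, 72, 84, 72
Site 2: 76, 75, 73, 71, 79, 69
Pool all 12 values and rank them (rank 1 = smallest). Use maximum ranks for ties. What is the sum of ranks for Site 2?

37

Sorted (ascending): 69, 69, 71, 72, 72, 73, 75, 76, 76, 79, 82, 84
The 2 values of 69 occupy positions 1–2 → each gets rank 2.
The 2 values of 72 occupy positions 4–5 → each gets rank 5.
The 2 values of 76 occupy positions 8–9 → each gets rank 9.
Site 2 values → pooled ranks: 76→9, 75→7, 73→6, 71→3, 79→10, 69→2
Rank sum = 9 + 7 + 6 + 3 + 10 + 2 = 37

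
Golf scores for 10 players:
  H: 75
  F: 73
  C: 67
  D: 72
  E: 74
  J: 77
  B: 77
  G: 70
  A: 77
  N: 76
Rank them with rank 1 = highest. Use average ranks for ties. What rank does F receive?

Sorted (descending): 77, 77, 77, 76, 75, 74, 73, 72, 70, 67
The 3 values of 77 occupy positions 1–3 → average rank 2.
F has value 73 → rank 7.

7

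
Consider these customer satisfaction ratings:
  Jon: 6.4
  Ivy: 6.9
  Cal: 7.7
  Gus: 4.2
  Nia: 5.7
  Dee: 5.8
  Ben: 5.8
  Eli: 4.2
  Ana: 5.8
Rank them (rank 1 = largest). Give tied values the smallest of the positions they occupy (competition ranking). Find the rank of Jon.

Sorted (descending): 7.7, 6.9, 6.4, 5.8, 5.8, 5.8, 5.7, 4.2, 4.2
The 3 values of 5.8 occupy positions 4–6 → each gets rank 4.
The 2 values of 4.2 occupy positions 8–9 → each gets rank 8.
Jon has value 6.4 → rank 3.

3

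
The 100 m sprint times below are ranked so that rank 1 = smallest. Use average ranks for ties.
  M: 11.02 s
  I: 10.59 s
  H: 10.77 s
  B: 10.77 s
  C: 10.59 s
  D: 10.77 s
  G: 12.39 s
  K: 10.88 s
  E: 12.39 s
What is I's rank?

Sorted (ascending): 10.59, 10.59, 10.77, 10.77, 10.77, 10.88, 11.02, 12.39, 12.39
The 2 values of 10.59 occupy positions 1–2 → average rank (1+2)/2 = 1.5.
The 3 values of 10.77 occupy positions 3–5 → average rank 4.
The 2 values of 12.39 occupy positions 8–9 → average rank (8+9)/2 = 8.5.
I has value 10.59 s → rank 1.5.

1.5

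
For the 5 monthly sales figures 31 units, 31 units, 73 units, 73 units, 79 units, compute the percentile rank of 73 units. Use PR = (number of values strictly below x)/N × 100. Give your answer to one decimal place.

40.0

N = 5.
Strictly below 73: 2. Equal to 73: 2.
PR = 2/5 × 100 = 40.0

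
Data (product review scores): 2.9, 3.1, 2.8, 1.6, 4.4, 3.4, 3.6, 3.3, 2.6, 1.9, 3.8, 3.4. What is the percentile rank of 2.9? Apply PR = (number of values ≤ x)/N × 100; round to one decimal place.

N = 12.
Strictly below 2.9: 4. Equal to 2.9: 1.
PR = 5/12 × 100 = 41.7

41.7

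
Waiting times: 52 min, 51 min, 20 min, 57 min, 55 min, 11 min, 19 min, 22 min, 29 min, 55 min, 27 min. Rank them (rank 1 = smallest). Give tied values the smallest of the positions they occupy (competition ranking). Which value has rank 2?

Sorted (ascending): 11, 19, 20, 22, 27, 29, 51, 52, 55, 55, 57
The 2 values of 55 occupy positions 9–10 → each gets rank 9.
Rank 2 → value 19.

19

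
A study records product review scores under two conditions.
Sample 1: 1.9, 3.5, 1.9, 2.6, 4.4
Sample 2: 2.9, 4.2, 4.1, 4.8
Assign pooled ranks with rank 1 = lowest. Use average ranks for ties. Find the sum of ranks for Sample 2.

Sorted (ascending): 1.9, 1.9, 2.6, 2.9, 3.5, 4.1, 4.2, 4.4, 4.8
The 2 values of 1.9 occupy positions 1–2 → average rank (1+2)/2 = 1.5.
Sample 2 values → pooled ranks: 2.9→4, 4.2→7, 4.1→6, 4.8→9
Rank sum = 4 + 7 + 6 + 9 = 26

26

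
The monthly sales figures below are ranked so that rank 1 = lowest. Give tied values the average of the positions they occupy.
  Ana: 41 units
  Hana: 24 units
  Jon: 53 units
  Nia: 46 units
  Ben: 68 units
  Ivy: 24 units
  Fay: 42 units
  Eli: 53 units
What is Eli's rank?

Sorted (ascending): 24, 24, 41, 42, 46, 53, 53, 68
The 2 values of 24 occupy positions 1–2 → average rank (1+2)/2 = 1.5.
The 2 values of 53 occupy positions 6–7 → average rank (6+7)/2 = 6.5.
Eli has value 53 units → rank 6.5.

6.5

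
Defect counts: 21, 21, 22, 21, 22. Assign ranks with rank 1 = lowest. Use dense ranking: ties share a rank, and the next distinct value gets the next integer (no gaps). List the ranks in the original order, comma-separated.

1, 1, 2, 1, 2

Sorted (ascending): 21, 21, 21, 22, 22
The 3 values of 21 share dense rank 1.
The 2 values of 22 share dense rank 2.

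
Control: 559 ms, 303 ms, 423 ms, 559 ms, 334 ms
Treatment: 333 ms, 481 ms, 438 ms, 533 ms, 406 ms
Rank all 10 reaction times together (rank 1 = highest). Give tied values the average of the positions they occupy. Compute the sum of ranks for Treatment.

Sorted (descending): 559, 559, 533, 481, 438, 423, 406, 334, 333, 303
The 2 values of 559 occupy positions 1–2 → average rank (1+2)/2 = 1.5.
Treatment values → pooled ranks: 333→9, 481→4, 438→5, 533→3, 406→7
Rank sum = 9 + 4 + 5 + 3 + 7 = 28

28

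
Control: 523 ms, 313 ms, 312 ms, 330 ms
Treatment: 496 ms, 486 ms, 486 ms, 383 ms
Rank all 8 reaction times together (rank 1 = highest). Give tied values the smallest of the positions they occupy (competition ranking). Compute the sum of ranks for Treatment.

Sorted (descending): 523, 496, 486, 486, 383, 330, 313, 312
The 2 values of 486 occupy positions 3–4 → each gets rank 3.
Treatment values → pooled ranks: 496→2, 486→3, 486→3, 383→5
Rank sum = 2 + 3 + 3 + 5 = 13

13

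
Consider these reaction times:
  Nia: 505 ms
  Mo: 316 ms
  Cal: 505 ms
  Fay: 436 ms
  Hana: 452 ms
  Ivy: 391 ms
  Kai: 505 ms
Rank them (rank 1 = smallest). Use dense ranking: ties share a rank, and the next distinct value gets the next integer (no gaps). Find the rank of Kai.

Sorted (ascending): 316, 391, 436, 452, 505, 505, 505
The 3 values of 505 share dense rank 5.
Remaining distinct values take the next consecutive integers.
Kai has value 505 ms → rank 5.

5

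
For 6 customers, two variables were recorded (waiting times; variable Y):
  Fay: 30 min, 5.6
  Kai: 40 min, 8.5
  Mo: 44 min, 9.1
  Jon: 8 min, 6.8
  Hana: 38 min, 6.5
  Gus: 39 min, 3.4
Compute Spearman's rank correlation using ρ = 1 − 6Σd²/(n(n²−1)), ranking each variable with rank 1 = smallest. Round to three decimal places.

0.486

Ranks of variable 1: 2, 5, 6, 1, 3, 4
Ranks of variable 2: 2, 5, 6, 4, 3, 1
d = r₁ − r₂: 0, 0, 0, -3, 0, 3
d²: 0, 0, 0, 9, 0, 9; Σd² = 18
ρ = 1 − 6·18/(6·35) = 1 − 108/210 = 0.486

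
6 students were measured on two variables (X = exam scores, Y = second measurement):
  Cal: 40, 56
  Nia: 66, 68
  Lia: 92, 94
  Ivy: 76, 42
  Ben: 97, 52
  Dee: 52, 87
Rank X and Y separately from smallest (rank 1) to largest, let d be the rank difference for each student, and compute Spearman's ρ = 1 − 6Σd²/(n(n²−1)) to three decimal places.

-0.143

Ranks of variable 1: 1, 3, 5, 4, 6, 2
Ranks of variable 2: 3, 4, 6, 1, 2, 5
d = r₁ − r₂: -2, -1, -1, 3, 4, -3
d²: 4, 1, 1, 9, 16, 9; Σd² = 40
ρ = 1 − 6·40/(6·35) = 1 − 240/210 = -0.143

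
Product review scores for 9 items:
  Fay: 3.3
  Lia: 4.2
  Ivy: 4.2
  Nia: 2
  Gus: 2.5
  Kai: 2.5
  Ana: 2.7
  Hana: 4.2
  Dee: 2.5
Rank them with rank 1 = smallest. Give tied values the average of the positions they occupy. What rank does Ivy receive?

Sorted (ascending): 2, 2.5, 2.5, 2.5, 2.7, 3.3, 4.2, 4.2, 4.2
The 3 values of 2.5 occupy positions 2–4 → average rank 3.
The 3 values of 4.2 occupy positions 7–9 → average rank 8.
Ivy has value 4.2 → rank 8.

8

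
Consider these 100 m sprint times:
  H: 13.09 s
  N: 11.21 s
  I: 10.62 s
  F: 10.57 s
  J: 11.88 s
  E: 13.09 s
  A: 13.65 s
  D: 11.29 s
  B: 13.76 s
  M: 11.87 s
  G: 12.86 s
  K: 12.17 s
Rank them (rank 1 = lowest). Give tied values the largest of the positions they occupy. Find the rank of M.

Sorted (ascending): 10.57, 10.62, 11.21, 11.29, 11.87, 11.88, 12.17, 12.86, 13.09, 13.09, 13.65, 13.76
The 2 values of 13.09 occupy positions 9–10 → each gets rank 10.
M has value 11.87 s → rank 5.

5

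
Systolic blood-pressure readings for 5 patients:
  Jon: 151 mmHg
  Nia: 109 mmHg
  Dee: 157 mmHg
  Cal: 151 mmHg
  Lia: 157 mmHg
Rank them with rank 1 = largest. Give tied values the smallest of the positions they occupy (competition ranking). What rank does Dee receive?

1

Sorted (descending): 157, 157, 151, 151, 109
The 2 values of 157 occupy positions 1–2 → each gets rank 1.
The 2 values of 151 occupy positions 3–4 → each gets rank 3.
Dee has value 157 mmHg → rank 1.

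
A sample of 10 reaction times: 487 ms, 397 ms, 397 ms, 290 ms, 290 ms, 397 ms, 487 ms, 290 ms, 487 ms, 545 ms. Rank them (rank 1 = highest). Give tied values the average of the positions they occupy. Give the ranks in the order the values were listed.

3, 6, 6, 9, 9, 6, 3, 9, 3, 1

Sorted (descending): 545, 487, 487, 487, 397, 397, 397, 290, 290, 290
The 3 values of 487 occupy positions 2–4 → average rank 3.
The 3 values of 397 occupy positions 5–7 → average rank 6.
The 3 values of 290 occupy positions 8–10 → average rank 9.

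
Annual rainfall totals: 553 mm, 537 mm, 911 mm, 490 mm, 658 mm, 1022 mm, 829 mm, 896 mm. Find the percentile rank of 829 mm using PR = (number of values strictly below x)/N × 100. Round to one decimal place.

50.0

N = 8.
Strictly below 829: 4. Equal to 829: 1.
PR = 4/8 × 100 = 50.0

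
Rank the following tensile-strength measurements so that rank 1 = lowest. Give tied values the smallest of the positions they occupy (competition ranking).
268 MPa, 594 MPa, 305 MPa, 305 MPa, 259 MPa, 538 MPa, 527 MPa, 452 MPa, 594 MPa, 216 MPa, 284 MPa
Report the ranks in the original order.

3, 10, 5, 5, 2, 9, 8, 7, 10, 1, 4

Sorted (ascending): 216, 259, 268, 284, 305, 305, 452, 527, 538, 594, 594
The 2 values of 305 occupy positions 5–6 → each gets rank 5.
The 2 values of 594 occupy positions 10–11 → each gets rank 10.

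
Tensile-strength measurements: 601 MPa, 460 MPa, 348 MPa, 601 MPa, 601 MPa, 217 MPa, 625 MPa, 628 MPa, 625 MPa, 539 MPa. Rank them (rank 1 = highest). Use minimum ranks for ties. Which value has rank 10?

Sorted (descending): 628, 625, 625, 601, 601, 601, 539, 460, 348, 217
The 2 values of 625 occupy positions 2–3 → each gets rank 2.
The 3 values of 601 occupy positions 4–6 → each gets rank 4.
Rank 10 → value 217.

217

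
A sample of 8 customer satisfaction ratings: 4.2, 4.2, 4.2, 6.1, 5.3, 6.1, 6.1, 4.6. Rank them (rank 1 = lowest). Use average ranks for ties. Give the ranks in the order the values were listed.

Sorted (ascending): 4.2, 4.2, 4.2, 4.6, 5.3, 6.1, 6.1, 6.1
The 3 values of 4.2 occupy positions 1–3 → average rank 2.
The 3 values of 6.1 occupy positions 6–8 → average rank 7.

2, 2, 2, 7, 5, 7, 7, 4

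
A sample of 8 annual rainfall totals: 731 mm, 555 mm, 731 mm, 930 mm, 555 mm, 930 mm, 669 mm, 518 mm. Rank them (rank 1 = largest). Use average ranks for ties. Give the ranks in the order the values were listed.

3.5, 6.5, 3.5, 1.5, 6.5, 1.5, 5, 8

Sorted (descending): 930, 930, 731, 731, 669, 555, 555, 518
The 2 values of 930 occupy positions 1–2 → average rank (1+2)/2 = 1.5.
The 2 values of 731 occupy positions 3–4 → average rank (3+4)/2 = 3.5.
The 2 values of 555 occupy positions 6–7 → average rank (6+7)/2 = 6.5.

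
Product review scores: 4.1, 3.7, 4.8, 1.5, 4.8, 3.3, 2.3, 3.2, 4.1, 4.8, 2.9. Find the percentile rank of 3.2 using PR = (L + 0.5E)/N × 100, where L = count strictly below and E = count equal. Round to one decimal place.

31.8

N = 11.
Strictly below 3.2: 3. Equal to 3.2: 1.
PR = (3 + 0.5·1)/11 × 100 = 31.8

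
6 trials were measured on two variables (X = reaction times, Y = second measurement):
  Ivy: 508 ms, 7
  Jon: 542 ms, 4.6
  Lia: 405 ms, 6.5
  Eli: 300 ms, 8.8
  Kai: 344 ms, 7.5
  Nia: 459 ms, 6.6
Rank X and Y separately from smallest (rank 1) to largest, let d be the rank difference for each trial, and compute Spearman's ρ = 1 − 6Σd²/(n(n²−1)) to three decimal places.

-0.771

Ranks of variable 1: 5, 6, 3, 1, 2, 4
Ranks of variable 2: 4, 1, 2, 6, 5, 3
d = r₁ − r₂: 1, 5, 1, -5, -3, 1
d²: 1, 25, 1, 25, 9, 1; Σd² = 62
ρ = 1 − 6·62/(6·35) = 1 − 372/210 = -0.771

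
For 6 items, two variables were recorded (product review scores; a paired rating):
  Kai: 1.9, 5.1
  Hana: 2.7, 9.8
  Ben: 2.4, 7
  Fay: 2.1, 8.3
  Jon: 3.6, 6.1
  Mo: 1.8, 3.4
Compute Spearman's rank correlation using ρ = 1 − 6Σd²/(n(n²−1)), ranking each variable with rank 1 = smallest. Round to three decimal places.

Ranks of variable 1: 2, 5, 4, 3, 6, 1
Ranks of variable 2: 2, 6, 4, 5, 3, 1
d = r₁ − r₂: 0, -1, 0, -2, 3, 0
d²: 0, 1, 0, 4, 9, 0; Σd² = 14
ρ = 1 − 6·14/(6·35) = 1 − 84/210 = 0.600

0.600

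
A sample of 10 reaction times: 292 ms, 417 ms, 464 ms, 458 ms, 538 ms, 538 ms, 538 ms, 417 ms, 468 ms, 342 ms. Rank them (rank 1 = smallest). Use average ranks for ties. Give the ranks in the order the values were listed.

1, 3.5, 6, 5, 9, 9, 9, 3.5, 7, 2

Sorted (ascending): 292, 342, 417, 417, 458, 464, 468, 538, 538, 538
The 2 values of 417 occupy positions 3–4 → average rank (3+4)/2 = 3.5.
The 3 values of 538 occupy positions 8–10 → average rank 9.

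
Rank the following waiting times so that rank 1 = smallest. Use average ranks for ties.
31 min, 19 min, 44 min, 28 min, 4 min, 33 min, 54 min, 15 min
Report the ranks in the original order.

Sorted (ascending): 4, 15, 19, 28, 31, 33, 44, 54
No ties — each value takes its position as its rank.

5, 3, 7, 4, 1, 6, 8, 2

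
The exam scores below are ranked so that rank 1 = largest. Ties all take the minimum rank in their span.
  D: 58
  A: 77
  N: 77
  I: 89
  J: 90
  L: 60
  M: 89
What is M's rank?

2

Sorted (descending): 90, 89, 89, 77, 77, 60, 58
The 2 values of 89 occupy positions 2–3 → each gets rank 2.
The 2 values of 77 occupy positions 4–5 → each gets rank 4.
M has value 89 → rank 2.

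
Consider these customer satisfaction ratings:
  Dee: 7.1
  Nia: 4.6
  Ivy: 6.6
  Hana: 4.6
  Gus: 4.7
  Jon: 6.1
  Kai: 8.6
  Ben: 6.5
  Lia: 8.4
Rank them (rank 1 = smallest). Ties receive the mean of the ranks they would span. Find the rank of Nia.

1.5

Sorted (ascending): 4.6, 4.6, 4.7, 6.1, 6.5, 6.6, 7.1, 8.4, 8.6
The 2 values of 4.6 occupy positions 1–2 → average rank (1+2)/2 = 1.5.
Nia has value 4.6 → rank 1.5.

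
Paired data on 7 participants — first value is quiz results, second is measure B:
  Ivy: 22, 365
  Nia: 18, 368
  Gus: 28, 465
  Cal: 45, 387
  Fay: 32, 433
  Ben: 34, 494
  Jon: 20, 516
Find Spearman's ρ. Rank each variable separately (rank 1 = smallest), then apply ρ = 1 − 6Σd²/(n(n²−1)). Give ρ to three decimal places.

0.143

Ranks of variable 1: 3, 1, 4, 7, 5, 6, 2
Ranks of variable 2: 1, 2, 5, 3, 4, 6, 7
d = r₁ − r₂: 2, -1, -1, 4, 1, 0, -5
d²: 4, 1, 1, 16, 1, 0, 25; Σd² = 48
ρ = 1 − 6·48/(7·48) = 1 − 288/336 = 0.143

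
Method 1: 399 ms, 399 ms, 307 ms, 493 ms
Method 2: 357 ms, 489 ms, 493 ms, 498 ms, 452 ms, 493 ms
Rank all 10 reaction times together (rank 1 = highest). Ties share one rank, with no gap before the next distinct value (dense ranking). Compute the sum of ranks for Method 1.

19

Sorted (descending): 498, 493, 493, 493, 489, 452, 399, 399, 357, 307
The 3 values of 493 share dense rank 2.
The 2 values of 399 share dense rank 5.
Remaining distinct values take the next consecutive integers.
Method 1 values → pooled ranks: 399→5, 399→5, 307→7, 493→2
Rank sum = 5 + 5 + 7 + 2 = 19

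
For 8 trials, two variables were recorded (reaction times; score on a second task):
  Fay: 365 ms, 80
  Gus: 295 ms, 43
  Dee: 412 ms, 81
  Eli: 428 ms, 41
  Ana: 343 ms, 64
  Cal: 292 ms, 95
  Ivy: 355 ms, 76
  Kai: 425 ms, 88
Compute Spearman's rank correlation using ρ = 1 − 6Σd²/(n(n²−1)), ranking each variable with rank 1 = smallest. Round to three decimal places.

-0.167

Ranks of variable 1: 5, 2, 6, 8, 3, 1, 4, 7
Ranks of variable 2: 5, 2, 6, 1, 3, 8, 4, 7
d = r₁ − r₂: 0, 0, 0, 7, 0, -7, 0, 0
d²: 0, 0, 0, 49, 0, 49, 0, 0; Σd² = 98
ρ = 1 − 6·98/(8·63) = 1 − 588/504 = -0.167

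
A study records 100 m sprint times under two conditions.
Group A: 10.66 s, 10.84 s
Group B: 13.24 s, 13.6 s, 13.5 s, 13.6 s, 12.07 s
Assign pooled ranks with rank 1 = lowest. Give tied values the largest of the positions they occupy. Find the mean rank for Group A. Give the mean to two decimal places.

1.50

Sorted (ascending): 10.66, 10.84, 12.07, 13.24, 13.5, 13.6, 13.6
The 2 values of 13.6 occupy positions 6–7 → each gets rank 7.
Group A values → pooled ranks: 10.66→1, 10.84→2
Mean rank = (1 + 2) / 2 = 1.50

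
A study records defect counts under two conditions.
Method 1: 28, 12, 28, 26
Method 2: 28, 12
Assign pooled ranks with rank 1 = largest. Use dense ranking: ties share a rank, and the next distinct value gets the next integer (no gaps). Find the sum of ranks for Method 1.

Sorted (descending): 28, 28, 28, 26, 12, 12
The 3 values of 28 share dense rank 1.
The 2 values of 12 share dense rank 3.
Remaining distinct values take the next consecutive integers.
Method 1 values → pooled ranks: 28→1, 12→3, 28→1, 26→2
Rank sum = 1 + 3 + 1 + 2 = 7

7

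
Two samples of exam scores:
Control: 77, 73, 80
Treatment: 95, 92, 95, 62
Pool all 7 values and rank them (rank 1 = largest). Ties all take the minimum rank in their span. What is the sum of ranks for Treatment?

Sorted (descending): 95, 95, 92, 80, 77, 73, 62
The 2 values of 95 occupy positions 1–2 → each gets rank 1.
Treatment values → pooled ranks: 95→1, 92→3, 95→1, 62→7
Rank sum = 1 + 3 + 1 + 7 = 12

12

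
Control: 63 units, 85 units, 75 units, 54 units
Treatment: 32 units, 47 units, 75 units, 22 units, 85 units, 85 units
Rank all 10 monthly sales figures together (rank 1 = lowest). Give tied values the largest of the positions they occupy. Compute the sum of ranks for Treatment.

Sorted (ascending): 22, 32, 47, 54, 63, 75, 75, 85, 85, 85
The 2 values of 75 occupy positions 6–7 → each gets rank 7.
The 3 values of 85 occupy positions 8–10 → each gets rank 10.
Treatment values → pooled ranks: 32→2, 47→3, 75→7, 22→1, 85→10, 85→10
Rank sum = 2 + 3 + 7 + 1 + 10 + 10 = 33

33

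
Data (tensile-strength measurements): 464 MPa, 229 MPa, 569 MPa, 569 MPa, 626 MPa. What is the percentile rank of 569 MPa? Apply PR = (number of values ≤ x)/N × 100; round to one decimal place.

80.0

N = 5.
Strictly below 569: 2. Equal to 569: 2.
PR = 4/5 × 100 = 80.0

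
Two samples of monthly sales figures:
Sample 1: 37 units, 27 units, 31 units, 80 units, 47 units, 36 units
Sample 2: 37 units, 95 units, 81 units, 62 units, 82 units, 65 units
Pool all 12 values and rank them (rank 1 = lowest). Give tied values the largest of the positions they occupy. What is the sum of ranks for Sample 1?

26

Sorted (ascending): 27, 31, 36, 37, 37, 47, 62, 65, 80, 81, 82, 95
The 2 values of 37 occupy positions 4–5 → each gets rank 5.
Sample 1 values → pooled ranks: 37→5, 27→1, 31→2, 80→9, 47→6, 36→3
Rank sum = 5 + 1 + 2 + 9 + 6 + 3 = 26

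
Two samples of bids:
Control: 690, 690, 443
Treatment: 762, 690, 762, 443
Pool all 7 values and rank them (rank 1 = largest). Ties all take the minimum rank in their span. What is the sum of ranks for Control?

12

Sorted (descending): 762, 762, 690, 690, 690, 443, 443
The 2 values of 762 occupy positions 1–2 → each gets rank 1.
The 3 values of 690 occupy positions 3–5 → each gets rank 3.
The 2 values of 443 occupy positions 6–7 → each gets rank 6.
Control values → pooled ranks: 690→3, 690→3, 443→6
Rank sum = 3 + 3 + 6 = 12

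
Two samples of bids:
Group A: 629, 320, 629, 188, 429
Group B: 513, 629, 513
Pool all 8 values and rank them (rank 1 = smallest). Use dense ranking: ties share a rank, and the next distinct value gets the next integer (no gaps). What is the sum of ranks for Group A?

Sorted (ascending): 188, 320, 429, 513, 513, 629, 629, 629
The 2 values of 513 share dense rank 4.
The 3 values of 629 share dense rank 5.
Remaining distinct values take the next consecutive integers.
Group A values → pooled ranks: 629→5, 320→2, 629→5, 188→1, 429→3
Rank sum = 5 + 2 + 5 + 1 + 3 = 16

16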